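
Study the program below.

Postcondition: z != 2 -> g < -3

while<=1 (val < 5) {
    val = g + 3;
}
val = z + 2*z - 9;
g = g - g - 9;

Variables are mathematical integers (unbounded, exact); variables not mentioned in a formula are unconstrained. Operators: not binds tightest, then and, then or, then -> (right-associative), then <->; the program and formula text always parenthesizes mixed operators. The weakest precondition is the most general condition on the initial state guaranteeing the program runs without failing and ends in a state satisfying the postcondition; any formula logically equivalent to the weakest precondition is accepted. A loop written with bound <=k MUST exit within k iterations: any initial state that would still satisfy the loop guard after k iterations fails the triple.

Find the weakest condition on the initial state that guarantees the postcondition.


Working backward. After the program, z != 2 -> g < -3 must hold.
Before g := g - g - 9: true
Before val := z + 2*z - 9: true
Before the loop (bound <=1), unroll the exhaustion recursion (WP_0 = exit-now case; WP_j = one more guarded iteration, up to j = 1):
  WP_0: not (val < 5)
  WP_1: val < 5 -> (not (g < 2))
So before the loop: val < 5 -> (not (g < 2))
Answer: WP = val < 5 -> (not (g < 2))


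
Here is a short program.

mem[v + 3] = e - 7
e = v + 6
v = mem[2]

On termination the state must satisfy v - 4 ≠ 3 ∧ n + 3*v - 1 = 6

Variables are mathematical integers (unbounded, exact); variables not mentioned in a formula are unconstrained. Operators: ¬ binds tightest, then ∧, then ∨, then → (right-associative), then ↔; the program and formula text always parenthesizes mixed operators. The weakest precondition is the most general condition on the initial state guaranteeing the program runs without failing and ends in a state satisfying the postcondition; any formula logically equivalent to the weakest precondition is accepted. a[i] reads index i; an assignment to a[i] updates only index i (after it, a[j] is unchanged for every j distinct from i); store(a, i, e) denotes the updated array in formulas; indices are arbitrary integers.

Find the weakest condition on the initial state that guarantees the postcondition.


Working backward. After the program, the postcondition v - 4 ≠ 3 ∧ n + 3*v - 1 = 6 must hold; in canonical form it is v ≠ 7 ∧ n + 3*v = 7.
Before v := mem[2]: mem[2] ≠ 7 ∧ 3*mem[2] + n = 7
Before e := v + 6: mem[2] ≠ 7 ∧ 3*mem[2] + n = 7
Before mem[v + 3] := e - 7: store(mem, v + 3, e - 7)[2] ≠ 7 ∧ 3*store(mem, v + 3, e - 7)[2] + n = 7
Answer: WP = store(mem, v + 3, e - 7)[2] ≠ 7 ∧ 3*store(mem, v + 3, e - 7)[2] + n = 7


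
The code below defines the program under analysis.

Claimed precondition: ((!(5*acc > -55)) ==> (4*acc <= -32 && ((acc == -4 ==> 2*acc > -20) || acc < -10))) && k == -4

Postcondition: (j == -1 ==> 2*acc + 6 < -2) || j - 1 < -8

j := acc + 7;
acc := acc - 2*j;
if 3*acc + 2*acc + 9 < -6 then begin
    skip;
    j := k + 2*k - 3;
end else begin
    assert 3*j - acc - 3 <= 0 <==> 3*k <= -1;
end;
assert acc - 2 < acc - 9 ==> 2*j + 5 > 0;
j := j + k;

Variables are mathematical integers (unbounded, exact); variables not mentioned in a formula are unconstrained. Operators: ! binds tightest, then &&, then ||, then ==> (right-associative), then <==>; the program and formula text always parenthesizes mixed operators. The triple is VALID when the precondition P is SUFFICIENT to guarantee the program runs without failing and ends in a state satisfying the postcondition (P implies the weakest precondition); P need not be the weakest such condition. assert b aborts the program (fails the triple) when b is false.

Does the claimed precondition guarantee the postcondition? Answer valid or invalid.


Working backward. After the program, the postcondition (j == -1 ==> 2*acc + 6 < -2) || j - 1 < -8 must hold; in canonical form it is (j == -1 ==> 2*acc < -8) || j < -7.
Before j := j + k: (j + k == -1 ==> 2*acc < -8) || j + k < -7
Before assert acc - 2 < acc - 9 ==> 2*j + 5 > 0: (j + k == -1 ==> 2*acc < -8) || j + k < -7
Then branch requires (4*k == 2 ==> 2*acc < -8) || 4*k < -4; else branch requires (3*j <= acc + 3 <==> 3*k <= -1) && ((j + k == -1 ==> 2*acc < -8) || j + k < -7).
Before the if: (5*acc < -15 ==> ((4*k == 2 ==> 2*acc < -8) || 4*k < -4)) && ((!(5*acc < -15)) ==> ((3*j <= acc + 3 <==> 3*k <= -1) && ((j + k == -1 ==> 2*acc < -8) || j + k < -7)))
Before acc := acc - 2*j: (5*acc < 10*j - 15 ==> ((4*k == 2 ==> 2*acc < 4*j - 8) || 4*k < -4)) && ((!(5*acc < 10*j - 15)) ==> ((5*j <= acc + 3 <==> 3*k <= -1) && ((j + k == -1 ==> 2*acc < 4*j - 8) || j + k < -7)))
Before j := acc + 7: (5*acc > -55 ==> ((4*k == 2 ==> 2*acc > -20) || 4*k < -4)) && ((!(5*acc > -55)) ==> ((4*acc <= -32 <==> 3*k <= -1) && ((acc + k == -8 ==> 2*acc > -20) || acc + k < -14)))
The weakest precondition is (5*acc > -55 ==> ((4*k == 2 ==> 2*acc > -20) || 4*k < -4)) && ((!(5*acc > -55)) ==> ((4*acc <= -32 <==> 3*k <= -1) && ((acc + k == -8 ==> 2*acc > -20) || acc + k < -14))).
Check whether ((!(5*acc > -55)) ==> (4*acc <= -32 && ((acc == -4 ==> 2*acc > -20) || acc < -10))) && k == -4 implies it.
Every state satisfying the precondition satisfies the weakest precondition: the implication holds.
Answer: valid


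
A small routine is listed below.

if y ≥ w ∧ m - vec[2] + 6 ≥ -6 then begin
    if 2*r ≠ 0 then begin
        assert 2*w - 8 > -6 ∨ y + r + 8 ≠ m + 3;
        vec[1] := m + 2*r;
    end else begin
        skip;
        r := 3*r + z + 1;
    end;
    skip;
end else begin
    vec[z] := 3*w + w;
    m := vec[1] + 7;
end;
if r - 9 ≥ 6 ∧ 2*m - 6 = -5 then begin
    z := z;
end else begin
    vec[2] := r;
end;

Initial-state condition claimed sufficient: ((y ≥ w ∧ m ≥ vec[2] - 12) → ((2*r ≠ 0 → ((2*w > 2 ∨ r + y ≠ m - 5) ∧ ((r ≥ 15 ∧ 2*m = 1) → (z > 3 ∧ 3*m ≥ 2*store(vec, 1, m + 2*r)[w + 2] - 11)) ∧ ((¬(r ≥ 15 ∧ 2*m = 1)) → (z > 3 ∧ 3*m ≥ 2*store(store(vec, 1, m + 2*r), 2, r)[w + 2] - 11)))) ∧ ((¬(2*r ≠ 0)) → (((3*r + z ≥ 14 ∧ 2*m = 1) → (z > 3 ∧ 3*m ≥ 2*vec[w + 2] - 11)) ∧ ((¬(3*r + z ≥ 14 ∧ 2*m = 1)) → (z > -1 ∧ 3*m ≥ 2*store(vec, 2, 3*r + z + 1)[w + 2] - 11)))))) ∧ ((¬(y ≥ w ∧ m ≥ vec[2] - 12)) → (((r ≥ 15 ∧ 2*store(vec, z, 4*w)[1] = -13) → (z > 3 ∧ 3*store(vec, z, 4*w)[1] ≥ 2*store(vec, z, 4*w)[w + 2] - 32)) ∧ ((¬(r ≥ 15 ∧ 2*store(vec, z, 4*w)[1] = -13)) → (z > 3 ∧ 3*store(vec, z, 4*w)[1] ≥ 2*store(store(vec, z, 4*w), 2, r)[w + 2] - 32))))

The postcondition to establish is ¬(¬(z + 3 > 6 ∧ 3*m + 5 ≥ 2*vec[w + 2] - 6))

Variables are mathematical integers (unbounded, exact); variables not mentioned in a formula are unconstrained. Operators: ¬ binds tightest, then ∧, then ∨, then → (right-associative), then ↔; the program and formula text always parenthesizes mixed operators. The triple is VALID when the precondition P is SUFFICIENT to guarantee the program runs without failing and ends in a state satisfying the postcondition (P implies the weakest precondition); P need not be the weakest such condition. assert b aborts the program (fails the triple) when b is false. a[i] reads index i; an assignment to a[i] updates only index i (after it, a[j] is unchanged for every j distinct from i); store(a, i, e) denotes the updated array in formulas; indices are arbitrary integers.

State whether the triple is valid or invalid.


Working backward. After the program, the postcondition ¬(¬(z + 3 > 6 ∧ 3*m + 5 ≥ 2*vec[w + 2] - 6)) must hold; in canonical form it is z > 3 ∧ 3*m ≥ 2*vec[w + 2] - 11.
Then branch requires z > 3 ∧ 3*m ≥ 2*vec[w + 2] - 11; else branch requires z > 3 ∧ 3*m ≥ 2*store(vec, 2, r)[w + 2] - 11.
Before the if: ((r ≥ 15 ∧ 2*m = 1) → (z > 3 ∧ 3*m ≥ 2*vec[w + 2] - 11)) ∧ ((¬(r ≥ 15 ∧ 2*m = 1)) → (z > 3 ∧ 3*m ≥ 2*store(vec, 2, r)[w + 2] - 11))
Then branch requires (2*r ≠ 0 → ((2*w > 2 ∨ r + y ≠ m - 5) ∧ ((r ≥ 15 ∧ 2*m = 1) → (z > 3 ∧ 3*m ≥ 2*store(vec, 1, m + 2*r)[w + 2] - 11)) ∧ ((¬(r ≥ 15 ∧ 2*m = 1)) → (z > 3 ∧ 3*m ≥ 2*store(store(vec, 1, m + 2*r), 2, r)[w + 2] - 11)))) ∧ ((¬(2*r ≠ 0)) → (((3*r + z ≥ 14 ∧ 2*m = 1) → (z > 3 ∧ 3*m ≥ 2*vec[w + 2] - 11)) ∧ ((¬(3*r + z ≥ 14 ∧ 2*m = 1)) → (z > 3 ∧ 3*m ≥ 2*store(vec, 2, 3*r + z + 1)[w + 2] - 11)))); else branch requires ((r ≥ 15 ∧ 2*store(vec, z, 4*w)[1] = -13) → (z > 3 ∧ 3*store(vec, z, 4*w)[1] ≥ 2*store(vec, z, 4*w)[w + 2] - 32)) ∧ ((¬(r ≥ 15 ∧ 2*store(vec, z, 4*w)[1] = -13)) → (z > 3 ∧ 3*store(vec, z, 4*w)[1] ≥ 2*store(store(vec, z, 4*w), 2, r)[w + 2] - 32)).
Before the if: ((y ≥ w ∧ m ≥ vec[2] - 12) → ((2*r ≠ 0 → ((2*w > 2 ∨ r + y ≠ m - 5) ∧ ((r ≥ 15 ∧ 2*m = 1) → (z > 3 ∧ 3*m ≥ 2*store(vec, 1, m + 2*r)[w + 2] - 11)) ∧ ((¬(r ≥ 15 ∧ 2*m = 1)) → (z > 3 ∧ 3*m ≥ 2*store(store(vec, 1, m + 2*r), 2, r)[w + 2] - 11)))) ∧ ((¬(2*r ≠ 0)) → (((3*r + z ≥ 14 ∧ 2*m = 1) → (z > 3 ∧ 3*m ≥ 2*vec[w + 2] - 11)) ∧ ((¬(3*r + z ≥ 14 ∧ 2*m = 1)) → (z > 3 ∧ 3*m ≥ 2*store(vec, 2, 3*r + z + 1)[w + 2] - 11)))))) ∧ ((¬(y ≥ w ∧ m ≥ vec[2] - 12)) → (((r ≥ 15 ∧ 2*store(vec, z, 4*w)[1] = -13) → (z > 3 ∧ 3*store(vec, z, 4*w)[1] ≥ 2*store(vec, z, 4*w)[w + 2] - 32)) ∧ ((¬(r ≥ 15 ∧ 2*store(vec, z, 4*w)[1] = -13)) → (z > 3 ∧ 3*store(vec, z, 4*w)[1] ≥ 2*store(store(vec, z, 4*w), 2, r)[w + 2] - 32))))
The weakest precondition is ((y ≥ w ∧ m ≥ vec[2] - 12) → ((2*r ≠ 0 → ((2*w > 2 ∨ r + y ≠ m - 5) ∧ ((r ≥ 15 ∧ 2*m = 1) → (z > 3 ∧ 3*m ≥ 2*store(vec, 1, m + 2*r)[w + 2] - 11)) ∧ ((¬(r ≥ 15 ∧ 2*m = 1)) → (z > 3 ∧ 3*m ≥ 2*store(store(vec, 1, m + 2*r), 2, r)[w + 2] - 11)))) ∧ ((¬(2*r ≠ 0)) → (((3*r + z ≥ 14 ∧ 2*m = 1) → (z > 3 ∧ 3*m ≥ 2*vec[w + 2] - 11)) ∧ ((¬(3*r + z ≥ 14 ∧ 2*m = 1)) → (z > 3 ∧ 3*m ≥ 2*store(vec, 2, 3*r + z + 1)[w + 2] - 11)))))) ∧ ((¬(y ≥ w ∧ m ≥ vec[2] - 12)) → (((r ≥ 15 ∧ 2*store(vec, z, 4*w)[1] = -13) → (z > 3 ∧ 3*store(vec, z, 4*w)[1] ≥ 2*store(vec, z, 4*w)[w + 2] - 32)) ∧ ((¬(r ≥ 15 ∧ 2*store(vec, z, 4*w)[1] = -13)) → (z > 3 ∧ 3*store(vec, z, 4*w)[1] ≥ 2*store(store(vec, z, 4*w), 2, r)[w + 2] - 32)))).
Check whether ((y ≥ w ∧ m ≥ vec[2] - 12) → ((2*r ≠ 0 → ((2*w > 2 ∨ r + y ≠ m - 5) ∧ ((r ≥ 15 ∧ 2*m = 1) → (z > 3 ∧ 3*m ≥ 2*store(vec, 1, m + 2*r)[w + 2] - 11)) ∧ ((¬(r ≥ 15 ∧ 2*m = 1)) → (z > 3 ∧ 3*m ≥ 2*store(store(vec, 1, m + 2*r), 2, r)[w + 2] - 11)))) ∧ ((¬(2*r ≠ 0)) → (((3*r + z ≥ 14 ∧ 2*m = 1) → (z > 3 ∧ 3*m ≥ 2*vec[w + 2] - 11)) ∧ ((¬(3*r + z ≥ 14 ∧ 2*m = 1)) → (z > -1 ∧ 3*m ≥ 2*store(vec, 2, 3*r + z + 1)[w + 2] - 11)))))) ∧ ((¬(y ≥ w ∧ m ≥ vec[2] - 12)) → (((r ≥ 15 ∧ 2*store(vec, z, 4*w)[1] = -13) → (z > 3 ∧ 3*store(vec, z, 4*w)[1] ≥ 2*store(vec, z, 4*w)[w + 2] - 32)) ∧ ((¬(r ≥ 15 ∧ 2*store(vec, z, 4*w)[1] = -13)) → (z > 3 ∧ 3*store(vec, z, 4*w)[1] ≥ 2*store(store(vec, z, 4*w), 2, r)[w + 2] - 32)))) implies it.
Countermodel: at the initial state m = 0, r = 0, vec = {[1] = 3, [2] = 0, [3] = 3, elsewhere 3}, w = 0, y = 0, z = 3, the precondition holds but the weakest precondition fails.
Answer: invalid


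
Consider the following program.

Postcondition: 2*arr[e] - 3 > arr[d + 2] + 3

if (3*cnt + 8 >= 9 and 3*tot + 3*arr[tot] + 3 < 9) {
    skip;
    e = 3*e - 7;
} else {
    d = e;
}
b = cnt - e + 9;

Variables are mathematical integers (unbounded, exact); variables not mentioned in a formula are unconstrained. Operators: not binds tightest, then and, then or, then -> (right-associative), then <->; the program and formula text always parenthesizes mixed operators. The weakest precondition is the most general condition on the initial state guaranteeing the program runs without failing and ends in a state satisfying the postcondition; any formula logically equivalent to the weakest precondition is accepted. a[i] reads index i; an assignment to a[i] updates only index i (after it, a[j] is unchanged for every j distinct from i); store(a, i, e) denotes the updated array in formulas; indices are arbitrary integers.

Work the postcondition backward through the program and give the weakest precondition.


Working backward. After the program, the postcondition 2*arr[e] - 3 > arr[d + 2] + 3 must hold; in canonical form it is 2*arr[e] > arr[d + 2] + 6.
Before b := cnt - e + 9: 2*arr[e] > arr[d + 2] + 6
Then branch requires 2*arr[3*e - 7] > arr[d + 2] + 6; else branch requires 2*arr[e] > arr[e + 2] + 6.
Before the if: ((3*cnt >= 1 and 3*arr[tot] + 3*tot < 6) -> 2*arr[3*e - 7] > arr[d + 2] + 6) and ((not (3*cnt >= 1 and 3*arr[tot] + 3*tot < 6)) -> 2*arr[e] > arr[e + 2] + 6)
Answer: WP = ((3*cnt >= 1 and 3*arr[tot] + 3*tot < 6) -> 2*arr[3*e - 7] > arr[d + 2] + 6) and ((not (3*cnt >= 1 and 3*arr[tot] + 3*tot < 6)) -> 2*arr[e] > arr[e + 2] + 6)


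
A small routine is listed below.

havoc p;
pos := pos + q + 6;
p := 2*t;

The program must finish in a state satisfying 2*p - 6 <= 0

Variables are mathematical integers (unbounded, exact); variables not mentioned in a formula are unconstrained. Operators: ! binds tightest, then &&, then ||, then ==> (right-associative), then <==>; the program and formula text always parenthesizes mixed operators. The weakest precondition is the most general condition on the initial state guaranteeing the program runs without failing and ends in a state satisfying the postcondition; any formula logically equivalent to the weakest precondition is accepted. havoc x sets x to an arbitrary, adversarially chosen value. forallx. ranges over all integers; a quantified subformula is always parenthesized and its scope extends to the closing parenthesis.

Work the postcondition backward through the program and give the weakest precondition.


Working backward. After the program, the postcondition 2*p - 6 <= 0 must hold; in canonical form it is 2*p <= 6.
Before p := 2*t: 4*t <= 6
Before pos := pos + q + 6: 4*t <= 6
Before havoc p: 4*t <= 6
Answer: WP = 4*t <= 6


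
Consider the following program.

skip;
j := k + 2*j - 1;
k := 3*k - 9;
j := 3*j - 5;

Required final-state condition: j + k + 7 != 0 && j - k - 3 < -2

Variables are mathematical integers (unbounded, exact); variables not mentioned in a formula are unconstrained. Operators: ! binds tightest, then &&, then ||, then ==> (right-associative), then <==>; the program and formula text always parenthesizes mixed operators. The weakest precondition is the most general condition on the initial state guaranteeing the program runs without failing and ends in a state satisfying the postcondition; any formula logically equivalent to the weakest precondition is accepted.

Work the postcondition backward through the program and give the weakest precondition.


Working backward. After the program, the postcondition j + k + 7 != 0 && j - k - 3 < -2 must hold; in canonical form it is j + k != -7 && j < k + 1.
Before j := 3*j - 5: 3*j + k != -2 && 3*j < k + 6
Before k := 3*k - 9: 3*j + 3*k != 7 && 3*j < 3*k - 3
Before j := k + 2*j - 1: 6*j + 6*k != 10 && 6*j < 0
Before skip: 6*j + 6*k != 10 && 6*j < 0
Answer: WP = 6*j + 6*k != 10 && 6*j < 0


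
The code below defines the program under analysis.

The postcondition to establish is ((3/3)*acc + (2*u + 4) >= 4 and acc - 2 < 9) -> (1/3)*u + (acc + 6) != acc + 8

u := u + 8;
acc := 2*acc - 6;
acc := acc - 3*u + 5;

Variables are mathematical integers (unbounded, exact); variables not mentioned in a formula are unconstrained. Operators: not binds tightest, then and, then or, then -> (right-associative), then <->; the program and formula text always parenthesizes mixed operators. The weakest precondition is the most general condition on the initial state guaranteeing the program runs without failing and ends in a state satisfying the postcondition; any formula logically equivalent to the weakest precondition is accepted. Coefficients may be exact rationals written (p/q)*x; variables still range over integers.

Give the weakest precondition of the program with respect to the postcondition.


Working backward. After the program, the postcondition ((3/3)*acc + (2*u + 4) >= 4 and acc - 2 < 9) -> (1/3)*u + (acc + 6) != acc + 8 must hold; in canonical form it is (acc + 2*u >= 0 and acc < 11) -> (1/3)*u != 2.
Before acc := acc - 3*u + 5: (acc >= u - 5 and acc < 3*u + 6) -> (1/3)*u != 2
Before acc := 2*acc - 6: (2*acc >= u + 1 and 2*acc < 3*u + 12) -> (1/3)*u != 2
Before u := u + 8: (2*acc >= u + 9 and 2*acc < 3*u + 36) -> (1/3)*u != -2/3
Answer: WP = (2*acc >= u + 9 and 2*acc < 3*u + 36) -> (1/3)*u != -2/3


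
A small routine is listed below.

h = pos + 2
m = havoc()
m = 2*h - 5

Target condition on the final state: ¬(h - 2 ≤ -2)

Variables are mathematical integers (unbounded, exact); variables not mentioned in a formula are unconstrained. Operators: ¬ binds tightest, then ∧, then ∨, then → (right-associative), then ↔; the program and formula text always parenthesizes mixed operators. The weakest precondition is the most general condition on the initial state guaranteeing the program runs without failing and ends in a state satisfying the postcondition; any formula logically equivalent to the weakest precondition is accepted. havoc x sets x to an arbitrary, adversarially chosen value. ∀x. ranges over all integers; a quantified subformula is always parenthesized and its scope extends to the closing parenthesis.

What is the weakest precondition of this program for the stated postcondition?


Working backward. After the program, the postcondition ¬(h - 2 ≤ -2) must hold; in canonical form it is ¬(h ≤ 0).
Before m := 2*h - 5: ¬(h ≤ 0)
Before havoc m: ¬(h ≤ 0)
Before h := pos + 2: ¬(pos ≤ -2)
Answer: WP = ¬(pos ≤ -2)


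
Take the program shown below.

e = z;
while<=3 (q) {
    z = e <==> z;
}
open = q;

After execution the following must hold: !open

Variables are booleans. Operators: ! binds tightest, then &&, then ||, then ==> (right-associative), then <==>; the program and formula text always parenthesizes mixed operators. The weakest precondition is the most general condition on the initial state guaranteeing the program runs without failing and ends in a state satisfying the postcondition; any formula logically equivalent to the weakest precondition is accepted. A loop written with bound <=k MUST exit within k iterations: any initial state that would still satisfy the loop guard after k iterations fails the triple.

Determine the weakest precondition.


Working backward. After the program, !open must hold.
Before open := q: !q
Before the loop (bound <=3), unroll the exhaustion recursion (WP_0 = exit-now case; WP_j = one more guarded iteration, up to j = 3):
  WP_0: !q
  WP_1: q ==> (!q)
  WP_2: q ==> (q ==> (!q))
  WP_3: q ==> (q ==> (q ==> (!q)))
So before the loop: q ==> (q ==> (q ==> (!q)))
Before e := z: q ==> (q ==> (q ==> (!q)))
Answer: WP = q ==> (q ==> (q ==> (!q)))


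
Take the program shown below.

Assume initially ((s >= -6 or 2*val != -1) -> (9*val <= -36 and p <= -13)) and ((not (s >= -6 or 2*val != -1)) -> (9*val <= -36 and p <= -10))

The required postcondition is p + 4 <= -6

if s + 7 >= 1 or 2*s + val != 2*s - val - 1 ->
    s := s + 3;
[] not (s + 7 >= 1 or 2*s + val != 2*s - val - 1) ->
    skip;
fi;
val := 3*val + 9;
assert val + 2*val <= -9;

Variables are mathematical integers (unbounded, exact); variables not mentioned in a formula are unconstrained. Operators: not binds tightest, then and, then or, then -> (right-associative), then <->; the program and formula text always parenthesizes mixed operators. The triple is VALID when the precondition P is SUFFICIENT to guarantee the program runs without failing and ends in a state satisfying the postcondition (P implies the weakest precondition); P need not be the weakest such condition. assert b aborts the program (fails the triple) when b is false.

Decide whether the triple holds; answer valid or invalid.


Working backward. After the program, the postcondition p + 4 <= -6 must hold; in canonical form it is p <= -10.
Before assert val + 2*val <= -9: 3*val <= -9 and p <= -10
Before val := 3*val + 9: 9*val <= -36 and p <= -10
Then branch requires 9*val <= -36 and p <= -10; else branch requires 9*val <= -36 and p <= -10.
Before the if: ((s >= -6 or 2*val != -1) -> (9*val <= -36 and p <= -10)) and ((not (s >= -6 or 2*val != -1)) -> (9*val <= -36 and p <= -10))
The weakest precondition is ((s >= -6 or 2*val != -1) -> (9*val <= -36 and p <= -10)) and ((not (s >= -6 or 2*val != -1)) -> (9*val <= -36 and p <= -10)).
Check whether ((s >= -6 or 2*val != -1) -> (9*val <= -36 and p <= -13)) and ((not (s >= -6 or 2*val != -1)) -> (9*val <= -36 and p <= -10)) implies it.
Every state satisfying the precondition satisfies the weakest precondition: the implication holds.
Answer: valid


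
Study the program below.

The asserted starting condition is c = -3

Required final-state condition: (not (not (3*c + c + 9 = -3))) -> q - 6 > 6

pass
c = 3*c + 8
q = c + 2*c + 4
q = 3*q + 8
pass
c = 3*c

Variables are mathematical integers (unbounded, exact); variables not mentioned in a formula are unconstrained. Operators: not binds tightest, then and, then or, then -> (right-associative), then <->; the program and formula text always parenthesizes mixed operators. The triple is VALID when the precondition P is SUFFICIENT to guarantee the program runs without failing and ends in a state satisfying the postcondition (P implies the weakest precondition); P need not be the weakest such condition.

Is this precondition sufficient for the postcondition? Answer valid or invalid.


Working backward. After the program, the postcondition (not (not (3*c + c + 9 = -3))) -> q - 6 > 6 must hold; in canonical form it is 4*c = -12 -> q > 12.
Before c := 3*c: 12*c = -12 -> q > 12
Before skip: 12*c = -12 -> q > 12
Before q := 3*q + 8: 12*c = -12 -> 3*q > 4
Before q := c + 2*c + 4: 12*c = -12 -> 9*c > -8
Before c := 3*c + 8: 36*c = -108 -> 27*c > -80
Before skip: 36*c = -108 -> 27*c > -80
The weakest precondition is 36*c = -108 -> 27*c > -80.
Check whether c = -3 implies it.
Countermodel: at the initial state c = -3, the precondition holds but the weakest precondition fails.
Answer: invalid


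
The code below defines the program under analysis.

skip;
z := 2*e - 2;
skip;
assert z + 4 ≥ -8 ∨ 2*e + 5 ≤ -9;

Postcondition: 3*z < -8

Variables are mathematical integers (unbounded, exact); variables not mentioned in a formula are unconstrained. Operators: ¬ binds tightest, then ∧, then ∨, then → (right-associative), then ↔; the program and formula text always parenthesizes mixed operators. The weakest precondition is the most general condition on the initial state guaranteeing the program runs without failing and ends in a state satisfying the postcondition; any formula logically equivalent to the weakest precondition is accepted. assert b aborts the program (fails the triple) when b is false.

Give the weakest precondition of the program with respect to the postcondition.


Working backward. After the program, 3*z < -8 must hold.
Before assert z + 4 ≥ -8 ∨ 2*e + 5 ≤ -9: (z ≥ -12 ∨ 2*e ≤ -14) ∧ 3*z < -8
Before skip: (z ≥ -12 ∨ 2*e ≤ -14) ∧ 3*z < -8
Before z := 2*e - 2: (2*e ≥ -10 ∨ 2*e ≤ -14) ∧ 6*e < -2
Before skip: (2*e ≥ -10 ∨ 2*e ≤ -14) ∧ 6*e < -2
Answer: WP = (2*e ≥ -10 ∨ 2*e ≤ -14) ∧ 6*e < -2


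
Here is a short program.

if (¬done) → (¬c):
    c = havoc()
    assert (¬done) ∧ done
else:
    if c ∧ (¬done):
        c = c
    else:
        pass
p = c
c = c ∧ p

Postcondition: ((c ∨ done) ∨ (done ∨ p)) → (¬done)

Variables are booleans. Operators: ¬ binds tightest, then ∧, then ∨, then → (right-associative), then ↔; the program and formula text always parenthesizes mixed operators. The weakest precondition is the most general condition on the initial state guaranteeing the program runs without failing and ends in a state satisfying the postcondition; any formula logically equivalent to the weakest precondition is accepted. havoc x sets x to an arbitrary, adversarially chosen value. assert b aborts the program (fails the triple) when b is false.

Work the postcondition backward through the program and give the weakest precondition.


Working backward. After the program, the postcondition ((c ∨ done) ∨ (done ∨ p)) → (¬done) must hold; in canonical form it is (c ∨ done ∨ p) → (¬done).
Before c := c ∧ p: ((c ∧ p) ∨ done ∨ p) → (¬done)
Before p := c: (c ∨ done) → (¬done)
Then branch requires false; else branch requires ((c ∧ (¬done)) → ((c ∨ done) → (¬done))) ∧ ((¬(c ∧ (¬done))) → ((c ∨ done) → (¬done))).
Before the if: (¬((¬done) → (¬c))) ∧ ((¬((¬done) → (¬c))) → (((c ∧ (¬done)) → ((c ∨ done) → (¬done))) ∧ ((¬(c ∧ (¬done))) → ((c ∨ done) → (¬done)))))
Answer: WP = (¬((¬done) → (¬c))) ∧ ((¬((¬done) → (¬c))) → (((c ∧ (¬done)) → ((c ∨ done) → (¬done))) ∧ ((¬(c ∧ (¬done))) → ((c ∨ done) → (¬done)))))


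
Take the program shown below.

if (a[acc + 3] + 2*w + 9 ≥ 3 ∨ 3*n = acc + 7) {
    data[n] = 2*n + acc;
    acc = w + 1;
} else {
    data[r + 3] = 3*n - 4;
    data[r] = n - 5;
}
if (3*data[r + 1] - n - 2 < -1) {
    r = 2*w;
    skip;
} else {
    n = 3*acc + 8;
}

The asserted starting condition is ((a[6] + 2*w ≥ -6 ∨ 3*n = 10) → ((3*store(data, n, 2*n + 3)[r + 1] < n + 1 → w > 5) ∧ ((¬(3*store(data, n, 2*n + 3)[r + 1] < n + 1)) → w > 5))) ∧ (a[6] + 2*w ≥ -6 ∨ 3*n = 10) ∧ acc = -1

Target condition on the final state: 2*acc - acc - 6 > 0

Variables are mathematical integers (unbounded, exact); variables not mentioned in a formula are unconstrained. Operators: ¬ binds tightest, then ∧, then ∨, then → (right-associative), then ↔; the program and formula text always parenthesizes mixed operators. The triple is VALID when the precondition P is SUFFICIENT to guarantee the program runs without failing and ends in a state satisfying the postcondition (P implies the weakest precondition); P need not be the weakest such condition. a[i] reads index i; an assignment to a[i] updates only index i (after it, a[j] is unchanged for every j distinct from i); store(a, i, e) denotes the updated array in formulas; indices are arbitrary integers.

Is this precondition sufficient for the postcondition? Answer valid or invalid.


Working backward. After the program, the postcondition 2*acc - acc - 6 > 0 must hold; in canonical form it is acc > 6.
Then branch requires acc > 6; else branch requires acc > 6.
Before the if: (3*data[r + 1] < n + 1 → acc > 6) ∧ ((¬(3*data[r + 1] < n + 1)) → acc > 6)
Then branch requires (3*store(data, n, acc + 2*n)[r + 1] < n + 1 → w > 5) ∧ ((¬(3*store(data, n, acc + 2*n)[r + 1] < n + 1)) → w > 5); else branch requires (3*store(store(data, r + 3, 3*n - 4), r, n - 5)[r + 1] < n + 1 → acc > 6) ∧ ((¬(3*store(store(data, r + 3, 3*n - 4), r, n - 5)[r + 1] < n + 1)) → acc > 6).
Before the if: ((a[acc + 3] + 2*w ≥ -6 ∨ 3*n = acc + 7) → ((3*store(data, n, acc + 2*n)[r + 1] < n + 1 → w > 5) ∧ ((¬(3*store(data, n, acc + 2*n)[r + 1] < n + 1)) → w > 5))) ∧ ((¬(a[acc + 3] + 2*w ≥ -6 ∨ 3*n = acc + 7)) → ((3*store(store(data, r + 3, 3*n - 4), r, n - 5)[r + 1] < n + 1 → acc > 6) ∧ ((¬(3*store(store(data, r + 3, 3*n - 4), r, n - 5)[r + 1] < n + 1)) → acc > 6)))
The weakest precondition is ((a[acc + 3] + 2*w ≥ -6 ∨ 3*n = acc + 7) → ((3*store(data, n, acc + 2*n)[r + 1] < n + 1 → w > 5) ∧ ((¬(3*store(data, n, acc + 2*n)[r + 1] < n + 1)) → w > 5))) ∧ ((¬(a[acc + 3] + 2*w ≥ -6 ∨ 3*n = acc + 7)) → ((3*store(store(data, r + 3, 3*n - 4), r, n - 5)[r + 1] < n + 1 → acc > 6) ∧ ((¬(3*store(store(data, r + 3, 3*n - 4), r, n - 5)[r + 1] < n + 1)) → acc > 6))).
Check whether ((a[6] + 2*w ≥ -6 ∨ 3*n = 10) → ((3*store(data, n, 2*n + 3)[r + 1] < n + 1 → w > 5) ∧ ((¬(3*store(data, n, 2*n + 3)[r + 1] < n + 1)) → w > 5))) ∧ (a[6] + 2*w ≥ -6 ∨ 3*n = 10) ∧ acc = -1 implies it.
Countermodel: at the initial state a = {[-1] = 7, [0] = 7, [2] = -19, [6] = 7040, elsewhere 7}, acc = -1, data = {[-1] = 4, [0] = 4, [2] = 4, [6] = 4, elsewhere 4}, n = 0, r = -1, w = 6, the precondition holds but the weakest precondition fails.
Answer: invalid


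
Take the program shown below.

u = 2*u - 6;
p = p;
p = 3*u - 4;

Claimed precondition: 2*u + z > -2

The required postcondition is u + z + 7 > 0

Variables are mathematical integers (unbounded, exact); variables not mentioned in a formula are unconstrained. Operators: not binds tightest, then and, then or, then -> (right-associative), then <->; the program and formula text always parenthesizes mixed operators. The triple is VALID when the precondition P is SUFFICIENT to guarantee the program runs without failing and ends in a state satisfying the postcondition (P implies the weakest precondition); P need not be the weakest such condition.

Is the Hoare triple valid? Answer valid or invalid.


Working backward. After the program, the postcondition u + z + 7 > 0 must hold; in canonical form it is u + z > -7.
Before p := 3*u - 4: u + z > -7
Before p := p: u + z > -7
Before u := 2*u - 6: 2*u + z > -1
The weakest precondition is 2*u + z > -1.
Check whether 2*u + z > -2 implies it.
Countermodel: at the initial state u = 0, z = -1, the precondition holds but the weakest precondition fails.
Answer: invalid


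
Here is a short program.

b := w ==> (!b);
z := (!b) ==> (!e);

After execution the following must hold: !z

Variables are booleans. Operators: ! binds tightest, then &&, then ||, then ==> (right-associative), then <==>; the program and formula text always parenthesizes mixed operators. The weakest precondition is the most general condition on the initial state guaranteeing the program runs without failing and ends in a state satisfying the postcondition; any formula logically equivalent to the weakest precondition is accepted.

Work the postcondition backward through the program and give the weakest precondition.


Working backward. After the program, !z must hold.
Before z := (!b) ==> (!e): !((!b) ==> (!e))
Before b := w ==> (!b): !((!(w ==> (!b))) ==> (!e))
Answer: WP = !((!(w ==> (!b))) ==> (!e))


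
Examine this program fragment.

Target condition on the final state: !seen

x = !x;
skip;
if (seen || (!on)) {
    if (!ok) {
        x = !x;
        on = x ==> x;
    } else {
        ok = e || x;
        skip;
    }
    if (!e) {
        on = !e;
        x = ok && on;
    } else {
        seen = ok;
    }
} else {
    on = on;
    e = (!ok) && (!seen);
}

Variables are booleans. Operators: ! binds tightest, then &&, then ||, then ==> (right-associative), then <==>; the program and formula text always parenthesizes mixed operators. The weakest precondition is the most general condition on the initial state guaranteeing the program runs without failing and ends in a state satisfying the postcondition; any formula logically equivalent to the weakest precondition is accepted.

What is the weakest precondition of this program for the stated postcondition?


Working backward. After the program, !seen must hold.
Then branch requires ((!ok) ==> (((!e) ==> (!seen)) && (e ==> (!ok)))) && (ok ==> (((!e) ==> (!seen)) && (e ==> (!(e || x))))); else branch requires !seen.
Before the if: ((seen || (!on)) ==> (((!ok) ==> (((!e) ==> (!seen)) && (e ==> (!ok)))) && (ok ==> (((!e) ==> (!seen)) && (e ==> (!(e || x))))))) && ((!(seen || (!on))) ==> (!seen))
Before skip: ((seen || (!on)) ==> (((!ok) ==> (((!e) ==> (!seen)) && (e ==> (!ok)))) && (ok ==> (((!e) ==> (!seen)) && (e ==> (!(e || x))))))) && ((!(seen || (!on))) ==> (!seen))
Before x := !x: ((seen || (!on)) ==> (((!ok) ==> (((!e) ==> (!seen)) && (e ==> (!ok)))) && (ok ==> (((!e) ==> (!seen)) && (e ==> (!(e || (!x)))))))) && ((!(seen || (!on))) ==> (!seen))
Answer: WP = ((seen || (!on)) ==> (((!ok) ==> (((!e) ==> (!seen)) && (e ==> (!ok)))) && (ok ==> (((!e) ==> (!seen)) && (e ==> (!(e || (!x)))))))) && ((!(seen || (!on))) ==> (!seen))


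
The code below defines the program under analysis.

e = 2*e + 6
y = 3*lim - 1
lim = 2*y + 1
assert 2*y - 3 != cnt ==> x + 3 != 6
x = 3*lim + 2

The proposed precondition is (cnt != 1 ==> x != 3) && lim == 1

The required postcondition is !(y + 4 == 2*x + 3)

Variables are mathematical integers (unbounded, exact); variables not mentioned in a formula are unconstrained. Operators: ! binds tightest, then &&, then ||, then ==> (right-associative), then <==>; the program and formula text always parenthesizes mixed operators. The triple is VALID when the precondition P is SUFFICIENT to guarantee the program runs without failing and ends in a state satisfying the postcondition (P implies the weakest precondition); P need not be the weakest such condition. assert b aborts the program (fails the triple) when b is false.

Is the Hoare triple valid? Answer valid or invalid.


Working backward. After the program, the postcondition !(y + 4 == 2*x + 3) must hold; in canonical form it is !(y == 2*x - 1).
Before x := 3*lim + 2: !(y == 6*lim + 3)
Before assert 2*y - 3 != cnt ==> x + 3 != 6: (2*y != cnt + 3 ==> x != 3) && (!(y == 6*lim + 3))
Before lim := 2*y + 1: (2*y != cnt + 3 ==> x != 3) && (!(11*y == -9))
Before y := 3*lim - 1: (6*lim != cnt + 5 ==> x != 3) && (!(33*lim == 2))
Before e := 2*e + 6: (6*lim != cnt + 5 ==> x != 3) && (!(33*lim == 2))
The weakest precondition is (6*lim != cnt + 5 ==> x != 3) && (!(33*lim == 2)).
Check whether (cnt != 1 ==> x != 3) && lim == 1 implies it.
Every state satisfying the precondition satisfies the weakest precondition: the implication holds.
Answer: valid


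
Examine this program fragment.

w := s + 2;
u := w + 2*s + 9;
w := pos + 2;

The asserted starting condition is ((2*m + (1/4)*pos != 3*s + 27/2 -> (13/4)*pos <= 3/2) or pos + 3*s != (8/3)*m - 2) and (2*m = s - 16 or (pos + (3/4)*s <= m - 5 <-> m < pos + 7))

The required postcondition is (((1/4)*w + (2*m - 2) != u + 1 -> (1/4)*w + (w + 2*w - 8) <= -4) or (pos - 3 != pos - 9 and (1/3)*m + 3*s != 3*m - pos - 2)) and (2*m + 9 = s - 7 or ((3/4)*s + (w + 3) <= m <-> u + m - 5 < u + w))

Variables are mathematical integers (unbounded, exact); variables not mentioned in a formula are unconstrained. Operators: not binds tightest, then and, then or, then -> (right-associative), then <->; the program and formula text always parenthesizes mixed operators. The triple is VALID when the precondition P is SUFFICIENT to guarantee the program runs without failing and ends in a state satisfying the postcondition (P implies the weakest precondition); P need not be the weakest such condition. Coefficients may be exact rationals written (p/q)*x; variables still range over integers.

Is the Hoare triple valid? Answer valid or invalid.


Working backward. After the program, the postcondition (((1/4)*w + (2*m - 2) != u + 1 -> (1/4)*w + (w + 2*w - 8) <= -4) or (pos - 3 != pos - 9 and (1/3)*m + 3*s != 3*m - pos - 2)) and (2*m + 9 = s - 7 or ((3/4)*s + (w + 3) <= m <-> u + m - 5 < u + w)) must hold; in canonical form it is ((2*m + (1/4)*w != u + 3 -> (13/4)*w <= 4) or pos + 3*s != (8/3)*m - 2) and (2*m = s - 16 or ((3/4)*s + w <= m - 3 <-> m < w + 5)).
Before w := pos + 2: ((2*m + (1/4)*pos != u + 5/2 -> (13/4)*pos <= -5/2) or pos + 3*s != (8/3)*m - 2) and (2*m = s - 16 or (pos + (3/4)*s <= m - 5 <-> m < pos + 7))
Before u := w + 2*s + 9: ((2*m + (1/4)*pos != 2*s + w + 23/2 -> (13/4)*pos <= -5/2) or pos + 3*s != (8/3)*m - 2) and (2*m = s - 16 or (pos + (3/4)*s <= m - 5 <-> m < pos + 7))
Before w := s + 2: ((2*m + (1/4)*pos != 3*s + 27/2 -> (13/4)*pos <= -5/2) or pos + 3*s != (8/3)*m - 2) and (2*m = s - 16 or (pos + (3/4)*s <= m - 5 <-> m < pos + 7))
The weakest precondition is ((2*m + (1/4)*pos != 3*s + 27/2 -> (13/4)*pos <= -5/2) or pos + 3*s != (8/3)*m - 2) and (2*m = s - 16 or (pos + (3/4)*s <= m - 5 <-> m < pos + 7)).
Check whether ((2*m + (1/4)*pos != 3*s + 27/2 -> (13/4)*pos <= 3/2) or pos + 3*s != (8/3)*m - 2) and (2*m = s - 16 or (pos + (3/4)*s <= m - 5 <-> m < pos + 7)) implies it.
Countermodel: at the initial state m = 12, pos = 0, s = 10, the precondition holds but the weakest precondition fails.
Answer: invalid


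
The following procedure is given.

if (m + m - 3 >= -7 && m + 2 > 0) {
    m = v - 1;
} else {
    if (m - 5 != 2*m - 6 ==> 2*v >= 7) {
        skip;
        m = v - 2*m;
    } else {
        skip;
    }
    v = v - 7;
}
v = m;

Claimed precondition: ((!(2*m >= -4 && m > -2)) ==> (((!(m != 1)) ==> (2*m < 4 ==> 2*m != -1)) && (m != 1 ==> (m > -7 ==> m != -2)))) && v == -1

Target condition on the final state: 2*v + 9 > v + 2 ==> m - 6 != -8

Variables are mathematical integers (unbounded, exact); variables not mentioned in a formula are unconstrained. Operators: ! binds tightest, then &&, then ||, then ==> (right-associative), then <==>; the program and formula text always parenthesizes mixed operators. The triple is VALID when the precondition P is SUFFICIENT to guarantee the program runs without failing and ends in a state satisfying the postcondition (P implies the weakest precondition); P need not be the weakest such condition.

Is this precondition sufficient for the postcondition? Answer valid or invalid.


Working backward. After the program, the postcondition 2*v + 9 > v + 2 ==> m - 6 != -8 must hold; in canonical form it is v > -7 ==> m != -2.
Before v := m: m > -7 ==> m != -2
Then branch requires v > -6 ==> v != -1; else branch requires ((m != 1 ==> 2*v >= 7) ==> (v > 2*m - 7 ==> v != 2*m - 2)) && ((!(m != 1 ==> 2*v >= 7)) ==> (m > -7 ==> m != -2)).
Before the if: ((2*m >= -4 && m > -2) ==> (v > -6 ==> v != -1)) && ((!(2*m >= -4 && m > -2)) ==> (((m != 1 ==> 2*v >= 7) ==> (v > 2*m - 7 ==> v != 2*m - 2)) && ((!(m != 1 ==> 2*v >= 7)) ==> (m > -7 ==> m != -2))))
The weakest precondition is ((2*m >= -4 && m > -2) ==> (v > -6 ==> v != -1)) && ((!(2*m >= -4 && m > -2)) ==> (((m != 1 ==> 2*v >= 7) ==> (v > 2*m - 7 ==> v != 2*m - 2)) && ((!(m != 1 ==> 2*v >= 7)) ==> (m > -7 ==> m != -2)))).
Check whether ((!(2*m >= -4 && m > -2)) ==> (((!(m != 1)) ==> (2*m < 4 ==> 2*m != -1)) && (m != 1 ==> (m > -7 ==> m != -2)))) && v == -1 implies it.
Countermodel: at the initial state m = 0, v = -1, the precondition holds but the weakest precondition fails.
Answer: invalid


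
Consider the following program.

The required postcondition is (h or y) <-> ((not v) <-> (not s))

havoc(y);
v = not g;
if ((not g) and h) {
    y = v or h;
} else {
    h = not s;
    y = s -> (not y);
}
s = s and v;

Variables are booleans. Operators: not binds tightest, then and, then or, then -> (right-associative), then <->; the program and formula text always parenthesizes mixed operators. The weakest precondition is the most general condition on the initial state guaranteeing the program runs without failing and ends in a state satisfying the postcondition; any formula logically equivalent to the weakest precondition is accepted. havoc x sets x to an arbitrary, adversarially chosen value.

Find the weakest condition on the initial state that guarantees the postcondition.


Working backward. After the program, (h or y) <-> ((not v) <-> (not s)) must hold.
Before s := s and v: (h or y) <-> ((not v) <-> (not (s and v)))
Then branch requires (h or v) <-> ((not v) <-> (not (s and v))); else branch requires ((not s) or (s -> (not y))) <-> ((not v) <-> (not (s and v))).
Before the if: (((not g) and h) -> ((h or v) <-> ((not v) <-> (not (s and v))))) and ((not ((not g) and h)) -> (((not s) or (s -> (not y))) <-> ((not v) <-> (not (s and v)))))
Before v := not g: (((not g) and h) -> ((h or (not g)) <-> (g <-> (not (s and (not g)))))) and ((not ((not g) and h)) -> (((not s) or (s -> (not y))) <-> (g <-> (not (s and (not g))))))
Before havoc y: (((not g) and h) -> ((h or (not g)) <-> (g <-> (not (s and (not g)))))) and ((not ((not g) and h)) -> ((not s) <-> (g <-> (not (s and (not g)))))) and ((not ((not g) and h)) -> (g <-> (not (s and (not g)))))
Answer: WP = (((not g) and h) -> ((h or (not g)) <-> (g <-> (not (s and (not g)))))) and ((not ((not g) and h)) -> ((not s) <-> (g <-> (not (s and (not g)))))) and ((not ((not g) and h)) -> (g <-> (not (s and (not g)))))


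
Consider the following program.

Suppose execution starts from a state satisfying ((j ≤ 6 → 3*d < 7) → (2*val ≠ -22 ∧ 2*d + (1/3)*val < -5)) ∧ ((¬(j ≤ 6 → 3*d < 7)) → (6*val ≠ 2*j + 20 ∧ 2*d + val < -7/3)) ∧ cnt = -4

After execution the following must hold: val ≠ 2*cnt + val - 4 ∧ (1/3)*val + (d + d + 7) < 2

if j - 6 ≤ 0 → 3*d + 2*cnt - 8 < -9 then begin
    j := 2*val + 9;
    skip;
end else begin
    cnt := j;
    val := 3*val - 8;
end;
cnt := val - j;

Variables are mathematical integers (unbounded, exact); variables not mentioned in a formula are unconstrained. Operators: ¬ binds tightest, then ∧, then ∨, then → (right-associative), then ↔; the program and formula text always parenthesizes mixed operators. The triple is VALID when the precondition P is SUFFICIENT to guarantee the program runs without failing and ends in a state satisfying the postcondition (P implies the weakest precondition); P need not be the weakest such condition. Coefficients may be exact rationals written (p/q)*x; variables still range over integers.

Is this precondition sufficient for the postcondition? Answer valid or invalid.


Working backward. After the program, the postcondition val ≠ 2*cnt + val - 4 ∧ (1/3)*val + (d + d + 7) < 2 must hold; in canonical form it is 2*cnt ≠ 4 ∧ 2*d + (1/3)*val < -5.
Before cnt := val - j: 2*val ≠ 2*j + 4 ∧ 2*d + (1/3)*val < -5
Then branch requires 2*val ≠ -22 ∧ 2*d + (1/3)*val < -5; else branch requires 6*val ≠ 2*j + 20 ∧ 2*d + val < -7/3.
Before the if: ((j ≤ 6 → 2*cnt + 3*d < -1) → (2*val ≠ -22 ∧ 2*d + (1/3)*val < -5)) ∧ ((¬(j ≤ 6 → 2*cnt + 3*d < -1)) → (6*val ≠ 2*j + 20 ∧ 2*d + val < -7/3))
The weakest precondition is ((j ≤ 6 → 2*cnt + 3*d < -1) → (2*val ≠ -22 ∧ 2*d + (1/3)*val < -5)) ∧ ((¬(j ≤ 6 → 2*cnt + 3*d < -1)) → (6*val ≠ 2*j + 20 ∧ 2*d + val < -7/3)).
Check whether ((j ≤ 6 → 3*d < 7) → (2*val ≠ -22 ∧ 2*d + (1/3)*val < -5)) ∧ ((¬(j ≤ 6 → 3*d < 7)) → (6*val ≠ 2*j + 20 ∧ 2*d + val < -7/3)) ∧ cnt = -4 implies it.
Every state satisfying the precondition satisfies the weakest precondition: the implication holds.
Answer: valid
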